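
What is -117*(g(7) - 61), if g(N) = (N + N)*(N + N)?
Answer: -15795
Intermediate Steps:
g(N) = 4*N² (g(N) = (2*N)*(2*N) = 4*N²)
-117*(g(7) - 61) = -117*(4*7² - 61) = -117*(4*49 - 61) = -117*(196 - 61) = -117*135 = -15795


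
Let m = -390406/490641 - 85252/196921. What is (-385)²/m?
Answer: -1301921032964475/10791569678 ≈ -1.2064e+5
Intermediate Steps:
m = -118707266458/96617516361 (m = -390406*1/490641 - 85252*1/196921 = -390406/490641 - 85252/196921 = -118707266458/96617516361 ≈ -1.2286)
(-385)²/m = (-385)²/(-118707266458/96617516361) = 148225*(-96617516361/118707266458) = -1301921032964475/10791569678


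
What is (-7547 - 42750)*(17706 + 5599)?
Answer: -1172171585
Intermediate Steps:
(-7547 - 42750)*(17706 + 5599) = -50297*23305 = -1172171585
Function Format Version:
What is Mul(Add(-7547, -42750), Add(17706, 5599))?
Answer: -1172171585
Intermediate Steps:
Mul(Add(-7547, -42750), Add(17706, 5599)) = Mul(-50297, 23305) = -1172171585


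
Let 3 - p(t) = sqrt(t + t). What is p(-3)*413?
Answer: 1239 - 413*I*sqrt(6) ≈ 1239.0 - 1011.6*I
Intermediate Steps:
p(t) = 3 - sqrt(2)*sqrt(t) (p(t) = 3 - sqrt(t + t) = 3 - sqrt(2*t) = 3 - sqrt(2)*sqrt(t))
p(-3)*413 = (3 - sqrt(2)*sqrt(-3))*413 = (3 - sqrt(2)*I*sqrt(3))*413 = (3 - I*sqrt(6))*413 = 1239 - 413*I*sqrt(6)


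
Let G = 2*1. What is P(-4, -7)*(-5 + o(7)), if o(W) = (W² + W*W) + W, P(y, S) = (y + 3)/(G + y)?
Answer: 50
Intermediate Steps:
G = 2
P(y, S) = (3 + y)/(2 + y) (P(y, S) = (y + 3)/(2 + y) = (3 + y)/(2 + y))
o(W) = W + 2*W² (o(W) = (W² + W²) + W = 2*W² + W = W + 2*W²)
P(-4, -7)*(-5 + o(7)) = ((3 - 4)/(2 - 4))*(-5 + 7*(1 + 2*7)) = (-1/(-2))*(-5 + 7*(1 + 14)) = (-½*(-1))*(-5 + 7*15) = (-5 + 105)/2 = (½)*100 = 50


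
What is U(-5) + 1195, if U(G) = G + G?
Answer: 1185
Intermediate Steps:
U(G) = 2*G
U(-5) + 1195 = 2*(-5) + 1195 = -10 + 1195 = 1185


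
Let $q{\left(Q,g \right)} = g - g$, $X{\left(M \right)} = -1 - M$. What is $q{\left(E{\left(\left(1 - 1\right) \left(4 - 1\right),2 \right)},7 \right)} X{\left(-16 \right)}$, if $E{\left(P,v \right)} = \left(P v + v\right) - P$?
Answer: $0$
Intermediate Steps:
$E{\left(P,v \right)} = v - P + P v$ ($E{\left(P,v \right)} = \left(v + P v\right) - P = v - P + P v$)
$q{\left(Q,g \right)} = 0$
$q{\left(E{\left(\left(1 - 1\right) \left(4 - 1\right),2 \right)},7 \right)} X{\left(-16 \right)} = 0 \left(-1 - -16\right) = 0 \left(-1 + 16\right) = 0 \cdot 15 = 0$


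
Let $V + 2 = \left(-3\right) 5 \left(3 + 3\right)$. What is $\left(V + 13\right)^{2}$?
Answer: $6241$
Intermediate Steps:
$V = -92$ ($V = -2 + \left(-3\right) 5 \left(3 + 3\right) = -2 - 90 = -92$)
$\left(V + 13\right)^{2} = \left(-92 + 13\right)^{2} = \left(-79\right)^{2} = 6241$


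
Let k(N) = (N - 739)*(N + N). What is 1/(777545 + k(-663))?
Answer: 1/2636597 ≈ 3.7928e-7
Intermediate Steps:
k(N) = 2*N*(-739 + N) (k(N) = (-739 + N)*(2*N) = 2*N*(-739 + N))
1/(777545 + k(-663)) = 1/(777545 + 2*(-663)*(-739 - 663)) = 1/(777545 + 2*(-663)*(-1402)) = 1/(777545 + 1859052) = 1/2636597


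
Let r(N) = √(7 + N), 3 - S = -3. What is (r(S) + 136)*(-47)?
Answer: -6392 - 47*√13 ≈ -6561.5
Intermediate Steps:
S = 6 (S = 3 - 1*(-3) = 3 + 3 = 6)
(r(S) + 136)*(-47) = (√(7 + 6) + 136)*(-47) = (√13 + 136)*(-47) = (136 + √13)*(-47) = -6392 - 47*√13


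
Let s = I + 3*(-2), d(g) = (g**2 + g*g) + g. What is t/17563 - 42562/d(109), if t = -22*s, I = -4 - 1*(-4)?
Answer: -744365434/419246373 ≈ -1.7755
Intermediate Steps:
I = 0 (I = -4 + 4 = 0)
d(g) = g + 2*g**2 (d(g) = (g**2 + g**2) + g = 2*g**2 + g = g + 2*g**2)
s = -6 (s = 0 + 3*(-2) = 0 - 6 = -6)
t = 132 (t = -22*(-6) = 132)
t/17563 - 42562/d(109) = 132/17563 - 42562*1/(109*(1 + 2*109)) = 132*(1/17563) - 42562*1/(109*(1 + 218)) = 132/17563 - 42562/(109*219) = 132/17563 - 42562/23871 = -744365434/419246373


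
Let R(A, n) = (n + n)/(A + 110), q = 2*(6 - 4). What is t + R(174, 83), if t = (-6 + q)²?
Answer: 651/142 ≈ 4.5845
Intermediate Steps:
q = 4 (q = 2*2 = 4)
R(A, n) = 2*n/(110 + A) (R(A, n) = (2*n)/(110 + A) = 2*n/(110 + A))
t = 4 (t = (-6 + 4)² = (-2)² = 4)
t + R(174, 83) = 4 + 2*83/(110 + 174) = 4 + 2*83/284 = 4 + 2*83*(1/284) = 4 + 83/142 = 651/142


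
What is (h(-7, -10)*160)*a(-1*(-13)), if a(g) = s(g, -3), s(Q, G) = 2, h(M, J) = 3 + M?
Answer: -1280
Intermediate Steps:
a(g) = 2
(h(-7, -10)*160)*a(-1*(-13)) = ((3 - 7)*160)*2 = -4*160*2 = -640*2 = -1280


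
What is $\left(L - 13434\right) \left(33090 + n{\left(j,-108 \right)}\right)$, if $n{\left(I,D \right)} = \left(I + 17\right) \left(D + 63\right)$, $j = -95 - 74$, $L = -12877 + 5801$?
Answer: $-818964300$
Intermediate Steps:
$L = -7076$
$j = -169$
$n{\left(I,D \right)} = \left(17 + I\right) \left(63 + D\right)$
$\left(L - 13434\right) \left(33090 + n{\left(j,-108 \right)}\right) = \left(-7076 - 13434\right) \left(33090 + \left(1071 + 17 \left(-108\right) + 63 \left(-169\right) - -18252\right)\right) = - 20510 \left(33090 + \left(1071 - 1836 - 10647 + 18252\right)\right) = - 20510 \left(33090 + 6840\right) = \left(-20510\right) 39930 = -818964300$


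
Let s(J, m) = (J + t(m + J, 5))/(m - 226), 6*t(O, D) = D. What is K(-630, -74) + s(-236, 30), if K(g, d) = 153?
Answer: 181339/1176 ≈ 154.20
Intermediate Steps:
t(O, D) = D/6
s(J, m) = (⅚ + J)/(-226 + m) (s(J, m) = (J + (⅙)*5)/(m - 226) = (J + ⅚)/(-226 + m) = (⅚ + J)/(-226 + m))
K(-630, -74) + s(-236, 30) = 153 + (⅚ - 236)/(-226 + 30) = 153 - 1411/6/(-196) = 153 - 1/196*(-1411/6) = 153 + 1411/1176 = 181339/1176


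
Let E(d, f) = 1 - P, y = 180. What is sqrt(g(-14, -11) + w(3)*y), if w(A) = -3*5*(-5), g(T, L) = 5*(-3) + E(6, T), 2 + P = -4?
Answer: 2*sqrt(3373) ≈ 116.16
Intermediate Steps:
P = -6 (P = -2 - 4 = -6)
E(d, f) = 7 (E(d, f) = 1 - 1*(-6) = 1 + 6 = 7)
g(T, L) = -8 (g(T, L) = 5*(-3) + 7 = -15 + 7 = -8)
w(A) = 75 (w(A) = -15*(-5) = 75)
sqrt(g(-14, -11) + w(3)*y) = sqrt(-8 + 75*180) = sqrt(-8 + 13500) = sqrt(13492) = 2*sqrt(3373)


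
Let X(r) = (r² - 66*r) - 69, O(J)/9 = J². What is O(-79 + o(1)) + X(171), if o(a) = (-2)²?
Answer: 68511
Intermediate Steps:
o(a) = 4
O(J) = 9*J²
X(r) = -69 + r² - 66*r
O(-79 + o(1)) + X(171) = 9*(-79 + 4)² + (-69 + 171² - 66*171) = 9*(-75)² + (-69 + 29241 - 11286) = 9*5625 + 17886 = 50625 + 17886 = 68511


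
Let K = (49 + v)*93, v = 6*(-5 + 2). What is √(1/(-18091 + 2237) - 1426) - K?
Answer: -2883 + I*√358424140470/15854 ≈ -2883.0 + 37.762*I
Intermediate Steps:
v = -18 (v = 6*(-3) = -18)
K = 2883 (K = (49 - 18)*93 = 31*93 = 2883)
√(1/(-18091 + 2237) - 1426) - K = √(1/(-18091 + 2237) - 1426) - 1*2883 = √(1/(-15854) - 1426) - 2883 = √(-1/15854 - 1426) - 2883 = √(-22607805/15854) - 2883 = I*√358424140470/15854 - 2883 = -2883 + I*√358424140470/15854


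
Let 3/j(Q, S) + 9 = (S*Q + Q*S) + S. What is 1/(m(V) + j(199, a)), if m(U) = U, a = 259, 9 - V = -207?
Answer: 34444/7439905 ≈ 0.0046296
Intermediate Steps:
V = 216 (V = 9 - 1*(-207) = 9 + 207 = 216)
j(Q, S) = 3/(-9 + S + 2*Q*S) (j(Q, S) = 3/(-9 + ((S*Q + Q*S) + S)) = 3/(-9 + ((Q*S + Q*S) + S)) = 3/(-9 + (2*Q*S + S)) = 3/(-9 + (S + 2*Q*S)) = 3/(-9 + S + 2*Q*S))
1/(m(V) + j(199, a)) = 1/(216 + 3/(-9 + 259 + 2*199*259)) = 1/(216 + 3/(-9 + 259 + 103082)) = 1/(216 + 3/103332) = 1/(216 + 3*(1/103332)) = 1/(216 + 1/34444) = 1/(7439905/34444) = 34444/7439905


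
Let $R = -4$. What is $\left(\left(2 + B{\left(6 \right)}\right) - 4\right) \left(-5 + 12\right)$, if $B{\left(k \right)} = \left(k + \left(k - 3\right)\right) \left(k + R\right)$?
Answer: $112$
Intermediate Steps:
$B{\left(k \right)} = \left(-4 + k\right) \left(-3 + 2 k\right)$ ($B{\left(k \right)} = \left(k + \left(k - 3\right)\right) \left(k - 4\right) = \left(k + \left(-3 + k\right)\right) \left(-4 + k\right) = \left(-3 + 2 k\right) \left(-4 + k\right) = \left(-4 + k\right) \left(-3 + 2 k\right)$)
$\left(\left(2 + B{\left(6 \right)}\right) - 4\right) \left(-5 + 12\right) = \left(\left(2 + \left(12 - 66 + 2 \cdot 6^{2}\right)\right) - 4\right) \left(-5 + 12\right) = \left(\left(2 + \left(12 - 66 + 2 \cdot 36\right)\right) - 4\right) 7 = \left(\left(2 + \left(12 - 66 + 72\right)\right) - 4\right) 7 = \left(\left(2 + 18\right) - 4\right) 7 = \left(20 - 4\right) 7 = 16 \cdot 7 = 112$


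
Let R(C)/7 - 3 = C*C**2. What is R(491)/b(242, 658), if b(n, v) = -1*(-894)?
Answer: 414297709/447 ≈ 9.2684e+5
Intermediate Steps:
R(C) = 21 + 7*C**3 (R(C) = 21 + 7*(C*C**2) = 21 + 7*C**3)
b(n, v) = 894
R(491)/b(242, 658) = (21 + 7*491**3)/894 = (21 + 7*118370771)*(1/894) = (21 + 828595397)*(1/894) = 828595418*(1/894) = 414297709/447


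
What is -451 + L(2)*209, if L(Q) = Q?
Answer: -33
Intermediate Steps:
-451 + L(2)*209 = -451 + 2*209 = -451 + 418 = -33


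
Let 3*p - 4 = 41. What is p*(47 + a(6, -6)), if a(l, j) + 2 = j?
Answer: 585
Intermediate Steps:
p = 15 (p = 4/3 + (⅓)*41 = 4/3 + 41/3 = 15)
a(l, j) = -2 + j
p*(47 + a(6, -6)) = 15*(47 + (-2 - 6)) = 15*(47 - 8) = 15*39 = 585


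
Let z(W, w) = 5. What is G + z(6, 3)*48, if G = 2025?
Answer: 2265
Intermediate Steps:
G + z(6, 3)*48 = 2025 + 5*48 = 2025 + 240 = 2265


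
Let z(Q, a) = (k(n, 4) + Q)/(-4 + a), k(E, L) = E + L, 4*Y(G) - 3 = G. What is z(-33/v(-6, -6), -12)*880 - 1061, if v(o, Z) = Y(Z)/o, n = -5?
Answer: 13514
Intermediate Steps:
Y(G) = 3/4 + G/4
v(o, Z) = (3/4 + Z/4)/o
z(Q, a) = (-1 + Q)/(-4 + a) (z(Q, a) = ((-5 + 4) + Q)/(-4 + a) = (-1 + Q)/(-4 + a))
z(-33/v(-6, -6), -12)*880 - 1061 = ((-1 - 33*(-24/(3 - 6)))/(-4 - 12))*880 - 1061 = ((-1 - 33/((1/4)*(-1/6)*(-3)))/(-16))*880 - 1061 = -(-1 - 33/1/8)/16*880 - 1061 = -(-1 - 33*8)/16*880 - 1061 = -(-1 - 264)/16*880 - 1061 = -1/16*(-265)*880 - 1061 = (265/16)*880 - 1061 = 14575 - 1061 = 13514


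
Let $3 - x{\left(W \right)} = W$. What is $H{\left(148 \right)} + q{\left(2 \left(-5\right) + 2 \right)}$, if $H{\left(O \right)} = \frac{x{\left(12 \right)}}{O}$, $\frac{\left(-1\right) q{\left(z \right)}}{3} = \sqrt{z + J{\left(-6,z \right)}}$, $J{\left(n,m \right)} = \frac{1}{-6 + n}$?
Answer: $- \frac{9}{148} - \frac{i \sqrt{291}}{2} \approx -0.060811 - 8.5294 i$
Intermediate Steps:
$x{\left(W \right)} = 3 - W$
$q{\left(z \right)} = - 3 \sqrt{- \frac{1}{12} + z}$ ($q{\left(z \right)} = - 3 \sqrt{z + \frac{1}{-6 - 6}} = - 3 \sqrt{z + \frac{1}{-12}} = - 3 \sqrt{z - \frac{1}{12}} = - 3 \sqrt{- \frac{1}{12} + z}$)
$H{\left(O \right)} = - \frac{9}{O}$ ($H{\left(O \right)} = \frac{3 - 12}{O} = - \frac{9}{O}$)
$H{\left(148 \right)} + q{\left(2 \left(-5\right) + 2 \right)} = - \frac{9}{148} - \frac{\sqrt{-3 + 36 \left(2 \left(-5\right) + 2\right)}}{2} = \left(-9\right) \frac{1}{148} - \frac{\sqrt{-3 + 36 \left(-10 + 2\right)}}{2} = - \frac{9}{148} - \frac{\sqrt{-3 + 36 \left(-8\right)}}{2} = - \frac{9}{148} - \frac{\sqrt{-3 - 288}}{2} = - \frac{9}{148} - \frac{\sqrt{-291}}{2} = - \frac{9}{148} - \frac{i \sqrt{291}}{2}$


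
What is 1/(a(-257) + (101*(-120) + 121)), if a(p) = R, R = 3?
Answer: -1/11996 ≈ -8.3361e-5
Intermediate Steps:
a(p) = 3
1/(a(-257) + (101*(-120) + 121)) = 1/(3 + (101*(-120) + 121)) = 1/(3 + (-12120 + 121)) = 1/(3 - 11999) = 1/(-11996) = -1/11996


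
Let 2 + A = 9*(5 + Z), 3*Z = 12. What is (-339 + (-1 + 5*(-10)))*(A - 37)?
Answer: -16380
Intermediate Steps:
Z = 4 (Z = (⅓)*12 = 4)
A = 79 (A = -2 + 9*(5 + 4) = -2 + 9*9 = -2 + 81 = 79)
(-339 + (-1 + 5*(-10)))*(A - 37) = (-339 + (-1 + 5*(-10)))*(79 - 37) = (-339 + (-1 - 50))*42 = (-339 - 51)*42 = -390*42 = -16380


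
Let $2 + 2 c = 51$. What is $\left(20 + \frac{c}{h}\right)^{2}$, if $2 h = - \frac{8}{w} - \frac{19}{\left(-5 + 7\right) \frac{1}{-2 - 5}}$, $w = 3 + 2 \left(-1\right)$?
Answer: $\frac{5943844}{13689} \approx 434.21$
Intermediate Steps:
$w = 1$ ($w = 3 - 2 = 1$)
$c = \frac{49}{2}$ ($c = -1 + \frac{1}{2} \cdot 51 = -1 + \frac{51}{2} = \frac{49}{2} \approx 24.5$)
$h = \frac{117}{4}$ ($h = \frac{- \frac{8}{1} - \frac{19}{\left(-5 + 7\right) \frac{1}{-2 - 5}}}{2} = \frac{\left(-8\right) 1 - \frac{19}{2 \frac{1}{-7}}}{2} = \frac{-8 - \frac{19}{2 \left(- \frac{1}{7}\right)}}{2} = \frac{-8 - \frac{19}{- \frac{2}{7}}}{2} = \frac{-8 - - \frac{133}{2}}{2} = \frac{-8 + \frac{133}{2}}{2} = \frac{1}{2} \cdot \frac{117}{2} = \frac{117}{4} \approx 29.25$)
$\left(20 + \frac{c}{h}\right)^{2} = \left(20 + \frac{49}{2 \cdot \frac{117}{4}}\right)^{2} = \left(20 + \frac{49}{2} \cdot \frac{4}{117}\right)^{2} = \left(20 + \frac{98}{117}\right)^{2} = \left(\frac{2438}{117}\right)^{2} = \frac{5943844}{13689}$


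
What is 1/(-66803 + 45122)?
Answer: -1/21681 ≈ -4.6123e-5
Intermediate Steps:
1/(-66803 + 45122) = 1/(-21681) = -1/21681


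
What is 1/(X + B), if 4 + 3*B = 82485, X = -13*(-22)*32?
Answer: 3/109937 ≈ 2.7288e-5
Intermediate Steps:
X = 9152 (X = 286*32 = 9152)
B = 82481/3 (B = -4/3 + (⅓)*82485 = -4/3 + 27495 = 82481/3 ≈ 27494.)
1/(X + B) = 1/(9152 + 82481/3) = 1/(109937/3) = 3/109937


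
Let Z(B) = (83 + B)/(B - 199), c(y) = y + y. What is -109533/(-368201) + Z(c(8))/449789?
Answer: 3005258900124/10102378334929 ≈ 0.29748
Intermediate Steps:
c(y) = 2*y
Z(B) = (83 + B)/(-199 + B)
-109533/(-368201) + Z(c(8))/449789 = -109533/(-368201) + ((83 + 2*8)/(-199 + 2*8))/449789 = -109533*(-1/368201) + ((83 + 16)/(-199 + 16))*(1/449789) = 109533/368201 + (99/(-183))*(1/449789) = 109533/368201 - 1/183*99*(1/449789) = 109533/368201 - 33/61*1/449789 = 109533/368201 - 33/27437129 = 3005258900124/10102378334929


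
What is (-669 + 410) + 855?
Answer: 596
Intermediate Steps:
(-669 + 410) + 855 = -259 + 855 = 596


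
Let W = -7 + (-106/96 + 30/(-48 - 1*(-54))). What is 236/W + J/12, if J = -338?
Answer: -93149/894 ≈ -104.19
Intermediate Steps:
W = -149/48 (W = -7 + (-106*1/96 + 30/(-48 + 54)) = -7 + (-53/48 + 30/6) = -7 + (-53/48 + 30*(1/6)) = -7 + (-53/48 + 5) = -7 + 187/48 = -149/48 ≈ -3.1042)
236/W + J/12 = 236/(-149/48) - 338/12 = 236*(-48/149) - 338*1/12 = -11328/149 - 169/6 = -93149/894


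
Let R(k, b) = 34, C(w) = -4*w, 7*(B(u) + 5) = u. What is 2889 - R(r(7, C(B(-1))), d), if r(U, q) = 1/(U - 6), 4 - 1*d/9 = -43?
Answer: 2855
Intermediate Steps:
B(u) = -5 + u/7
d = 423 (d = 36 - 9*(-43) = 36 + 387 = 423)
r(U, q) = 1/(-6 + U)
2889 - R(r(7, C(B(-1))), d) = 2889 - 1*34 = 2889 - 34 = 2855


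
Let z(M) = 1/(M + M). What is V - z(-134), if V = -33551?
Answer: -8991667/268 ≈ -33551.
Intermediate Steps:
z(M) = 1/(2*M)
V - z(-134) = -33551 - 1/(2*(-134)) = -33551 - (-1)/(2*134) = -33551 - 1*(-1/268) = -33551 + 1/268 = -8991667/268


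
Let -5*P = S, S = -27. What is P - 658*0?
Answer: 27/5 ≈ 5.4000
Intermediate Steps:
P = 27/5 (P = -1/5*(-27) = 27/5 ≈ 5.4000)
P - 658*0 = 27/5 - 658*0 = 27/5 - 94*0 = 27/5 + 0 = 27/5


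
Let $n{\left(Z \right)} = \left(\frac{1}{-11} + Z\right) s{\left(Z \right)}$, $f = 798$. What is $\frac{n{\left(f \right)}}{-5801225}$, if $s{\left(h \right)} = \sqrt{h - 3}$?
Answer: $- \frac{8777 \sqrt{795}}{63813475} \approx -0.0038781$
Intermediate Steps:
$s{\left(h \right)} = \sqrt{-3 + h}$
$n{\left(Z \right)} = \sqrt{-3 + Z} \left(- \frac{1}{11} + Z\right)$ ($n{\left(Z \right)} = \left(\frac{1}{-11} + Z\right) \sqrt{-3 + Z} = \left(- \frac{1}{11} + Z\right) \sqrt{-3 + Z} = \sqrt{-3 + Z} \left(- \frac{1}{11} + Z\right)$)
$\frac{n{\left(f \right)}}{-5801225} = \frac{\sqrt{-3 + 798} \left(- \frac{1}{11} + 798\right)}{-5801225} = \sqrt{795} \cdot \frac{8777}{11} \left(- \frac{1}{5801225}\right) = \frac{8777 \sqrt{795}}{11} \left(- \frac{1}{5801225}\right) = - \frac{8777 \sqrt{795}}{63813475}$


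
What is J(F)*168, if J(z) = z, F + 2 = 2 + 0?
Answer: 0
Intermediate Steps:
F = 0 (F = -2 + (2 + 0) = -2 + 2 = 0)
J(F)*168 = 0*168 = 0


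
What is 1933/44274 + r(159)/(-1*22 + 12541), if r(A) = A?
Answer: 3470977/61585134 ≈ 0.056361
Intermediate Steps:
1933/44274 + r(159)/(-1*22 + 12541) = 1933/44274 + 159/(-1*22 + 12541) = 1933*(1/44274) + 159/(-22 + 12541) = 1933/44274 + 159/12519 = 1933/44274 + 159*(1/12519) = 1933/44274 + 53/4173 = 3470977/61585134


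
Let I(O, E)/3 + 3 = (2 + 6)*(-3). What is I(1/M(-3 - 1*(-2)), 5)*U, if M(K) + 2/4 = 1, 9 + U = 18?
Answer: -729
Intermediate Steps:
U = 9 (U = -9 + 18 = 9)
M(K) = ½ (M(K) = -½ + 1 = ½)
I(O, E) = -81 (I(O, E) = -9 + 3*((2 + 6)*(-3)) = -9 + 3*(8*(-3)) = -9 + 3*(-24) = -9 - 72 = -81)
I(1/M(-3 - 1*(-2)), 5)*U = -81*9 = -729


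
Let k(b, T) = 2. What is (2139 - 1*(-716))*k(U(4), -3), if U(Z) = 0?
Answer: 5710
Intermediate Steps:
(2139 - 1*(-716))*k(U(4), -3) = (2139 - 1*(-716))*2 = (2139 + 716)*2 = 2855*2 = 5710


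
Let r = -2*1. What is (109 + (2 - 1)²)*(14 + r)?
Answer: 1320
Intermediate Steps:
r = -2
(109 + (2 - 1)²)*(14 + r) = (109 + (2 - 1)²)*(14 - 2) = (109 + 1²)*12 = (109 + 1)*12 = 110*12 = 1320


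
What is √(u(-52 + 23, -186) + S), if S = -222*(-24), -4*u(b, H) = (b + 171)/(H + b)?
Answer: √985177730/430 ≈ 72.994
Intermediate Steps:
u(b, H) = -(171 + b)/(4*(H + b)) (u(b, H) = -(b + 171)/(4*(H + b)) = -(171 + b)/(4*(H + b)))
S = 5328
√(u(-52 + 23, -186) + S) = √((-171 - (-52 + 23))/(4*(-186 + (-52 + 23))) + 5328) = √((-171 - 1*(-29))/(4*(-186 - 29)) + 5328) = √((¼)*(-171 + 29)/(-215) + 5328) = √((¼)*(-1/215)*(-142) + 5328) = √(71/430 + 5328) = √(2291111/430) = √985177730/430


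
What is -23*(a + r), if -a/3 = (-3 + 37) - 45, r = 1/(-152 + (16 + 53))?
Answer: -62974/83 ≈ -758.72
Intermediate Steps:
r = -1/83 (r = 1/(-152 + 69) = 1/(-83) = -1/83 ≈ -0.012048)
a = 33 (a = -3*((-3 + 37) - 45) = -3*(34 - 45) = -3*(-11) = 33)
-23*(a + r) = -23*(33 - 1/83) = -23*2738/83 = -62974/83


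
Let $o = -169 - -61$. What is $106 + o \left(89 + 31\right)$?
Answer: $-12854$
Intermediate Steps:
$o = -108$ ($o = -169 + 61 = -108$)
$106 + o \left(89 + 31\right) = 106 - 108 \left(89 + 31\right) = 106 - 12960 = -12854$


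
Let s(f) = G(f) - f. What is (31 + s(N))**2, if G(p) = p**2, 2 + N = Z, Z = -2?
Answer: 2601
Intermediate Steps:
N = -4 (N = -2 - 2 = -4)
s(f) = f**2 - f
(31 + s(N))**2 = (31 - 4*(-1 - 4))**2 = (31 - 4*(-5))**2 = (31 + 20)**2 = 51**2 = 2601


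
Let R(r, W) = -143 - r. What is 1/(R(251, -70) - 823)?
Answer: -1/1217 ≈ -0.00082169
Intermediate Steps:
1/(R(251, -70) - 823) = 1/((-143 - 1*251) - 823) = 1/((-143 - 251) - 823) = 1/(-394 - 823) = 1/(-1217) = -1/1217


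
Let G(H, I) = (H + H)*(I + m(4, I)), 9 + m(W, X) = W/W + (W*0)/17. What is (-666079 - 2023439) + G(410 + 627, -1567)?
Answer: -5956068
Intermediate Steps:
m(W, X) = -8 (m(W, X) = -9 + (W/W + (W*0)/17) = -9 + (1 + 0*(1/17)) = -9 + (1 + 0) = -9 + 1 = -8)
G(H, I) = 2*H*(-8 + I) (G(H, I) = (H + H)*(I - 8) = (2*H)*(-8 + I) = 2*H*(-8 + I))
(-666079 - 2023439) + G(410 + 627, -1567) = (-666079 - 2023439) + 2*(410 + 627)*(-8 - 1567) = -2689518 + 2*1037*(-1575) = -2689518 - 3266550 = -5956068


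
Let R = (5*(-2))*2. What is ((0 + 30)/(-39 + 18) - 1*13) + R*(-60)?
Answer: 8299/7 ≈ 1185.6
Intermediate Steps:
R = -20 (R = -10*2 = -20)
((0 + 30)/(-39 + 18) - 1*13) + R*(-60) = ((0 + 30)/(-39 + 18) - 1*13) - 20*(-60) = (30/(-21) - 13) + 1200 = (30*(-1/21) - 13) + 1200 = (-10/7 - 13) + 1200 = -101/7 + 1200 = 8299/7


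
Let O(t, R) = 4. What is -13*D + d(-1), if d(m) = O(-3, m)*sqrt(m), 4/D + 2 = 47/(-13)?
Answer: 676/73 + 4*I ≈ 9.2603 + 4.0*I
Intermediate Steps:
D = -52/73 (D = 4/(-2 + 47/(-13)) = 4/(-2 + 47*(-1/13)) = 4/(-2 - 47/13) = 4/(-73/13) = 4*(-13/73) = -52/73 ≈ -0.71233)
d(m) = 4*sqrt(m)
-13*D + d(-1) = -13*(-52/73) + 4*sqrt(-1) = 676/73 + 4*I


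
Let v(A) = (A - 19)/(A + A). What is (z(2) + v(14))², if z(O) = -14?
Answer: 157609/784 ≈ 201.03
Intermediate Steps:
v(A) = (-19 + A)/(2*A) (v(A) = (-19 + A)/((2*A)) = (-19 + A)*(1/(2*A)) = (-19 + A)/(2*A))
(z(2) + v(14))² = (-14 + (½)*(-19 + 14)/14)² = (-14 + (½)*(1/14)*(-5))² = (-14 - 5/28)² = (-397/28)² = 157609/784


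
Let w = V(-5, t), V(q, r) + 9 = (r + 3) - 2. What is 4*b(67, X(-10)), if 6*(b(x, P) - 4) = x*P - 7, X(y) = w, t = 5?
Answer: -368/3 ≈ -122.67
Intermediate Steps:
V(q, r) = -8 + r (V(q, r) = -9 + ((r + 3) - 2) = -9 + ((3 + r) - 2) = -9 + (1 + r) = -8 + r)
w = -3 (w = -8 + 5 = -3)
X(y) = -3
b(x, P) = 17/6 + P*x/6 (b(x, P) = 4 + (x*P - 7)/6 = 4 + (P*x - 7)/6 = 4 + (-7 + P*x)/6 = 4 + (-7/6 + P*x/6) = 17/6 + P*x/6)
4*b(67, X(-10)) = 4*(17/6 + (⅙)*(-3)*67) = 4*(17/6 - 67/2) = 4*(-92/3) = -368/3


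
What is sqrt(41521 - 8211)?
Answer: sqrt(33310) ≈ 182.51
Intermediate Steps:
sqrt(41521 - 8211) = sqrt(33310)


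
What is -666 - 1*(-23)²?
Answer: -1195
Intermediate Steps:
-666 - 1*(-23)² = -666 - 1*529 = -666 - 529 = -1195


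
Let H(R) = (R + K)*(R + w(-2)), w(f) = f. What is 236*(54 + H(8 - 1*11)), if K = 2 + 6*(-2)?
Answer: 28084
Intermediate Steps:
K = -10 (K = 2 - 12 = -10)
H(R) = (-10 + R)*(-2 + R) (H(R) = (R - 10)*(R - 2) = (-10 + R)*(-2 + R))
236*(54 + H(8 - 1*11)) = 236*(54 + (20 + (8 - 1*11)² - 12*(8 - 1*11))) = 236*(54 + (20 + (8 - 11)² - 12*(8 - 11))) = 236*(54 + (20 + (-3)² - 12*(-3))) = 236*(54 + (20 + 9 + 36)) = 236*(54 + 65) = 236*119 = 28084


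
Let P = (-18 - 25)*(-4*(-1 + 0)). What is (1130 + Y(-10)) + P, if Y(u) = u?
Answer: 948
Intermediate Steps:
P = -172 (P = -(-172)*(-1) = -43*4 = -172)
(1130 + Y(-10)) + P = (1130 - 10) - 172 = 1120 - 172 = 948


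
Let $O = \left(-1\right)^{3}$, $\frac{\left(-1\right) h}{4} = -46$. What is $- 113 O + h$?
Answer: $297$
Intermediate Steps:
$h = 184$ ($h = \left(-4\right) \left(-46\right) = 184$)
$O = -1$
$- 113 O + h = \left(-113\right) \left(-1\right) + 184 = 113 + 184 = 297$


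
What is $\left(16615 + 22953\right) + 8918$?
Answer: $48486$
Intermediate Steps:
$\left(16615 + 22953\right) + 8918 = 39568 + 8918 = 48486$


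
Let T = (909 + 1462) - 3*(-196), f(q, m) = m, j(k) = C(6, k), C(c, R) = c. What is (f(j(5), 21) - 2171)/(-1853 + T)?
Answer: -1075/553 ≈ -1.9439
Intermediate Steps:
j(k) = 6
T = 2959 (T = 2371 + 588 = 2959)
(f(j(5), 21) - 2171)/(-1853 + T) = (21 - 2171)/(-1853 + 2959) = -2150/1106 = -2150*1/1106 = -1075/553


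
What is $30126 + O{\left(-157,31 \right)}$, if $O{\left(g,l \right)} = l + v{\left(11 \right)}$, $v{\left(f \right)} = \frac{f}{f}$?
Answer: $30158$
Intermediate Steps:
$v{\left(f \right)} = 1$
$O{\left(g,l \right)} = 1 + l$ ($O{\left(g,l \right)} = l + 1 = 1 + l$)
$30126 + O{\left(-157,31 \right)} = 30126 + \left(1 + 31\right) = 30126 + 32 = 30158$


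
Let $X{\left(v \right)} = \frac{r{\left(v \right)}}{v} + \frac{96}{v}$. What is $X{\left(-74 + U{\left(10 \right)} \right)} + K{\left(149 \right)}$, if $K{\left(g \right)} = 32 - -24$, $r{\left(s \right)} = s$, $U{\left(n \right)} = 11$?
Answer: $\frac{1165}{21} \approx 55.476$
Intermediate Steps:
$K{\left(g \right)} = 56$ ($K{\left(g \right)} = 32 + 24 = 56$)
$X{\left(v \right)} = 1 + \frac{96}{v}$ ($X{\left(v \right)} = \frac{v}{v} + \frac{96}{v} = 1 + \frac{96}{v}$)
$X{\left(-74 + U{\left(10 \right)} \right)} + K{\left(149 \right)} = \frac{96 + \left(-74 + 11\right)}{-74 + 11} + 56 = \frac{96 - 63}{-63} + 56 = \left(- \frac{1}{63}\right) 33 + 56 = - \frac{11}{21} + 56 = \frac{1165}{21}$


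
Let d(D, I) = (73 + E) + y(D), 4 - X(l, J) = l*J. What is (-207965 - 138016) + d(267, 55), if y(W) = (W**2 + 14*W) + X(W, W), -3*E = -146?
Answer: -1026352/3 ≈ -3.4212e+5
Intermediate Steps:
E = 146/3 (E = -1/3*(-146) = 146/3 ≈ 48.667)
X(l, J) = 4 - J*l (X(l, J) = 4 - l*J = 4 - J*l)
y(W) = 4 + 14*W (y(W) = (W**2 + 14*W) + (4 - W*W) = (W**2 + 14*W) + (4 - W**2) = 4 + 14*W)
d(D, I) = 377/3 + 14*D (d(D, I) = (73 + 146/3) + (4 + 14*D) = 365/3 + (4 + 14*D) = 377/3 + 14*D)
(-207965 - 138016) + d(267, 55) = (-207965 - 138016) + (377/3 + 14*267) = -345981 + (377/3 + 3738) = -345981 + 11591/3 = -1026352/3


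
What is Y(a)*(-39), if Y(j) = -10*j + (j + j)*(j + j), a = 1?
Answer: 234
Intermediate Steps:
Y(j) = -10*j + 4*j**2 (Y(j) = -10*j + (2*j)*(2*j) = -10*j + 4*j**2)
Y(a)*(-39) = (2*1*(-5 + 2*1))*(-39) = (2*1*(-5 + 2))*(-39) = (2*1*(-3))*(-39) = -6*(-39) = 234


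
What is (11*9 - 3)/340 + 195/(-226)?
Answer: -11151/19210 ≈ -0.58048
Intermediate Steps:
(11*9 - 3)/340 + 195/(-226) = (99 - 3)*(1/340) + 195*(-1/226) = 96*(1/340) - 195/226 = 24/85 - 195/226 = -11151/19210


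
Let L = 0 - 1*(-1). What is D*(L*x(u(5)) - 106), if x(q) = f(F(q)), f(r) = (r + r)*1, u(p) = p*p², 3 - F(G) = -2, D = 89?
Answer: -8544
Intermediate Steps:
F(G) = 5 (F(G) = 3 - 1*(-2) = 3 + 2 = 5)
u(p) = p³
L = 1 (L = 0 + 1 = 1)
f(r) = 2*r (f(r) = (2*r)*1 = 2*r)
x(q) = 10 (x(q) = 2*5 = 10)
D*(L*x(u(5)) - 106) = 89*(1*10 - 106) = 89*(10 - 106) = 89*(-96) = -8544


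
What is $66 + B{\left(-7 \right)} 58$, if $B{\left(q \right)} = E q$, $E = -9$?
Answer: $3720$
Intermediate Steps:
$B{\left(q \right)} = - 9 q$
$66 + B{\left(-7 \right)} 58 = 66 + \left(-9\right) \left(-7\right) 58 = 66 + 63 \cdot 58 = 66 + 3654 = 3720$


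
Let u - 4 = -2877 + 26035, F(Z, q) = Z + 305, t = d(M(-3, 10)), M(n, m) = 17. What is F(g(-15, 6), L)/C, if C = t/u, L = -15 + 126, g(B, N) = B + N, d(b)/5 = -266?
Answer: -3427976/665 ≈ -5154.9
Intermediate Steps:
d(b) = -1330 (d(b) = 5*(-266) = -1330)
t = -1330
L = 111
F(Z, q) = 305 + Z
u = 23162 (u = 4 + (-2877 + 26035) = 4 + 23158 = 23162)
C = -665/11581 (C = -1330/23162 = -1330*1/23162 = -665/11581 ≈ -0.057422)
F(g(-15, 6), L)/C = (305 + (-15 + 6))/(-665/11581) = (305 - 9)*(-11581/665) = 296*(-11581/665) = -3427976/665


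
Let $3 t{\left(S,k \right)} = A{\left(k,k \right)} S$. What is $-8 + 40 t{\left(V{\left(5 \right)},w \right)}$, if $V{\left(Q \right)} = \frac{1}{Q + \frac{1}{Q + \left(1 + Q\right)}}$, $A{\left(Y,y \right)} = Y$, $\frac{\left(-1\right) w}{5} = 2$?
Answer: $- \frac{718}{21} \approx -34.19$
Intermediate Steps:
$w = -10$ ($w = \left(-5\right) 2 = -10$)
$V{\left(Q \right)} = \frac{1}{Q + \frac{1}{1 + 2 Q}}$
$t{\left(S,k \right)} = \frac{S k}{3}$ ($t{\left(S,k \right)} = \frac{k S}{3} = \frac{S k}{3}$)
$-8 + 40 t{\left(V{\left(5 \right)},w \right)} = -8 + 40 \cdot \frac{1}{3} \frac{1 + 2 \cdot 5}{1 + 5 + 2 \cdot 5^{2}} \left(-10\right) = -8 + 40 \cdot \frac{1}{3} \frac{1 + 10}{1 + 5 + 2 \cdot 25} \left(-10\right) = -8 + 40 \cdot \frac{1}{3} \frac{1}{1 + 5 + 50} \cdot 11 \left(-10\right) = -8 + 40 \cdot \frac{1}{3} \cdot \frac{1}{56} \cdot 11 \left(-10\right) = -8 + 40 \cdot \frac{1}{3} \cdot \frac{11}{56} \left(-10\right) = -8 + 40 \left(- \frac{55}{84}\right) = -8 - \frac{550}{21} = - \frac{718}{21}$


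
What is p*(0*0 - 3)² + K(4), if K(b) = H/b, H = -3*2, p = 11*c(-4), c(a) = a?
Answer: -795/2 ≈ -397.50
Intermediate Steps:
p = -44 (p = 11*(-4) = -44)
H = -6
K(b) = -6/b
p*(0*0 - 3)² + K(4) = -44*(0*0 - 3)² - 6/4 = -44*(0 - 3)² - 6*¼ = -44*(-3)² - 3/2 = -44*9 - 3/2 = -396 - 3/2 = -795/2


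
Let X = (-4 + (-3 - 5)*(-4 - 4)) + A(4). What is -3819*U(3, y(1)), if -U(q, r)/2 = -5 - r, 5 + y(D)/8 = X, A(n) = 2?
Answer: -3521118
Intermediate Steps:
X = 62 (X = (-4 + (-3 - 5)*(-4 - 4)) + 2 = (-4 - 8*(-8)) + 2 = (-4 + 64) + 2 = 60 + 2 = 62)
y(D) = 456 (y(D) = -40 + 8*62 = -40 + 496 = 456)
U(q, r) = 10 + 2*r (U(q, r) = -2*(-5 - r) = 10 + 2*r)
-3819*U(3, y(1)) = -3819*(10 + 2*456) = -3819*(10 + 912) = -3819*922 = -3521118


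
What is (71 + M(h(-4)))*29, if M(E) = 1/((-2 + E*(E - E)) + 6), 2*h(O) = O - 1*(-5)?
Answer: 8265/4 ≈ 2066.3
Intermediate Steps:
h(O) = 5/2 + O/2 (h(O) = (O - 1*(-5))/2 = (O + 5)/2 = (5 + O)/2 = 5/2 + O/2)
M(E) = ¼ (M(E) = 1/((-2 + E*0) + 6) = 1/((-2 + 0) + 6) = 1/(-2 + 6) = 1/4 = ¼)
(71 + M(h(-4)))*29 = (71 + ¼)*29 = (285/4)*29 = 8265/4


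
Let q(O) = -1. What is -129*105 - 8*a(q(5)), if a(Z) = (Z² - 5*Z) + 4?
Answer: -13625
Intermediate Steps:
a(Z) = 4 + Z² - 5*Z
-129*105 - 8*a(q(5)) = -129*105 - 8*(4 + (-1)² - 5*(-1)) = -13545 - 8*(4 + 1 + 5) = -13545 - 8*10 = -13545 - 80 = -13625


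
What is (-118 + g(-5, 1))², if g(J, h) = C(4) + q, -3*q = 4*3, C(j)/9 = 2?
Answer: 10816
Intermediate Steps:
C(j) = 18 (C(j) = 9*2 = 18)
q = -4 (q = -4*3/3 = -⅓*12 = -4)
g(J, h) = 14 (g(J, h) = 18 - 4 = 14)
(-118 + g(-5, 1))² = (-118 + 14)² = (-104)² = 10816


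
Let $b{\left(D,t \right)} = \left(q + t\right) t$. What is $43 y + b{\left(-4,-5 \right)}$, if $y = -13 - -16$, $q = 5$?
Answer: $129$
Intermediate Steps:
$b{\left(D,t \right)} = t \left(5 + t\right)$ ($b{\left(D,t \right)} = \left(5 + t\right) t = t \left(5 + t\right)$)
$y = 3$ ($y = -13 + 16 = 3$)
$43 y + b{\left(-4,-5 \right)} = 43 \cdot 3 - 5 \left(5 - 5\right) = 129 - 0 = 129 + 0 = 129$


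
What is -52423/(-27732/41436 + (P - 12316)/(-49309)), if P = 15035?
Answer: 1275106923753/17620258 ≈ 72366.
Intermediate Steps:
-52423/(-27732/41436 + (P - 12316)/(-49309)) = -52423/(-27732/41436 + (15035 - 12316)/(-49309)) = -52423/(-27732*1/41436 + 2719*(-1/49309)) = -52423/(-2311/3453 - 2719/49309) = -52423/(-123341806/170263977) = -52423*(-170263977/123341806) = 1275106923753/17620258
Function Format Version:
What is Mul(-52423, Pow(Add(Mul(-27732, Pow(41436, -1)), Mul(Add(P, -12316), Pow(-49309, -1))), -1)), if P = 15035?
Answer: Rational(1275106923753, 17620258) ≈ 72366.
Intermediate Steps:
Mul(-52423, Pow(Add(Mul(-27732, Pow(41436, -1)), Mul(Add(P, -12316), Pow(-49309, -1))), -1)) = Mul(-52423, Pow(Add(Mul(-27732, Pow(41436, -1)), Mul(Add(15035, -12316), Pow(-49309, -1))), -1)) = Mul(-52423, Pow(Add(Mul(-27732, Rational(1, 41436)), Mul(2719, Rational(-1, 49309))), -1)) = Mul(-52423, Pow(Add(Rational(-2311, 3453), Rational(-2719, 49309)), -1)) = Mul(-52423, Pow(Rational(-123341806, 170263977), -1)) = Mul(-52423, Rational(-170263977, 123341806)) = Rational(1275106923753, 17620258)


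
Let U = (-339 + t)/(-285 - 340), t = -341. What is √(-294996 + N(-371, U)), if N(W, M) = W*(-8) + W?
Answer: I*√292399 ≈ 540.74*I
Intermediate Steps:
U = 136/125 (U = (-339 - 341)/(-285 - 340) = -680/(-625) = -680*(-1/625) = 136/125 ≈ 1.0880)
N(W, M) = -7*W (N(W, M) = -8*W + W = -7*W)
√(-294996 + N(-371, U)) = √(-294996 - 7*(-371)) = √(-294996 + 2597) = √(-292399) = I*√292399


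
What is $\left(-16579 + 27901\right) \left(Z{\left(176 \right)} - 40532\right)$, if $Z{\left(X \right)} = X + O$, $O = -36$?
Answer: $-457318224$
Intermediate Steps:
$Z{\left(X \right)} = -36 + X$ ($Z{\left(X \right)} = X - 36 = -36 + X$)
$\left(-16579 + 27901\right) \left(Z{\left(176 \right)} - 40532\right) = \left(-16579 + 27901\right) \left(\left(-36 + 176\right) - 40532\right) = 11322 \left(140 - 40532\right) = 11322 \left(-40392\right) = -457318224$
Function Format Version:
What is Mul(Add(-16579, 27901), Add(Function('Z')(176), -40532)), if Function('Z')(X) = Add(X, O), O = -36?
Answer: -457318224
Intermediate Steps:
Function('Z')(X) = Add(-36, X) (Function('Z')(X) = Add(X, -36) = Add(-36, X))
Mul(Add(-16579, 27901), Add(Function('Z')(176), -40532)) = Mul(Add(-16579, 27901), Add(Add(-36, 176), -40532)) = Mul(11322, Add(140, -40532)) = Mul(11322, -40392) = -457318224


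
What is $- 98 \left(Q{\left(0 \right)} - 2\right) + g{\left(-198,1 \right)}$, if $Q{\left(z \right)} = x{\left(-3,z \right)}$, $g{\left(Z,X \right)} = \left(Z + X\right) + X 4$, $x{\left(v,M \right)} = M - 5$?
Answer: $493$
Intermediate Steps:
$x{\left(v,M \right)} = -5 + M$
$g{\left(Z,X \right)} = Z + 5 X$ ($g{\left(Z,X \right)} = \left(X + Z\right) + 4 X = Z + 5 X$)
$Q{\left(z \right)} = -5 + z$
$- 98 \left(Q{\left(0 \right)} - 2\right) + g{\left(-198,1 \right)} = - 98 \left(\left(-5 + 0\right) - 2\right) + \left(-198 + 5 \cdot 1\right) = - 98 \left(-5 - 2\right) + \left(-198 + 5\right) = \left(-98\right) \left(-7\right) - 193 = 686 - 193 = 493$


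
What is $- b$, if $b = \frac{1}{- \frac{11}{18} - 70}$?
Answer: $\frac{18}{1271} \approx 0.014162$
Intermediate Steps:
$b = - \frac{18}{1271}$ ($b = \frac{1}{\left(-11\right) \frac{1}{18} - 70} = \frac{1}{- \frac{11}{18} - 70} = \frac{1}{- \frac{1271}{18}} = - \frac{18}{1271} \approx -0.014162$)
$- b = \left(-1\right) \left(- \frac{18}{1271}\right) = \frac{18}{1271}$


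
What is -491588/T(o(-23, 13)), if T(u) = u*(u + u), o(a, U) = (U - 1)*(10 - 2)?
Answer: -122897/4608 ≈ -26.670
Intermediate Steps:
o(a, U) = -8 + 8*U (o(a, U) = (-1 + U)*8 = -8 + 8*U)
T(u) = 2*u² (T(u) = u*(2*u) = 2*u²)
-491588/T(o(-23, 13)) = -491588*1/(2*(-8 + 8*13)²) = -491588*1/(2*(-8 + 104)²) = -491588/(2*96²) = -491588/(2*9216) = -491588/18432 = -491588*1/18432 = -122897/4608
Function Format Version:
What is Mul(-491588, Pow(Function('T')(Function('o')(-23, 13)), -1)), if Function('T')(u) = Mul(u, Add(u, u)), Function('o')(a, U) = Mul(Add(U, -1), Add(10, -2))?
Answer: Rational(-122897, 4608) ≈ -26.670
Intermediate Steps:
Function('o')(a, U) = Add(-8, Mul(8, U)) (Function('o')(a, U) = Mul(Add(-1, U), 8) = Add(-8, Mul(8, U)))
Function('T')(u) = Mul(2, Pow(u, 2)) (Function('T')(u) = Mul(u, Mul(2, u)) = Mul(2, Pow(u, 2)))
Mul(-491588, Pow(Function('T')(Function('o')(-23, 13)), -1)) = Mul(-491588, Pow(Mul(2, Pow(Add(-8, Mul(8, 13)), 2)), -1)) = Mul(-491588, Pow(Mul(2, Pow(Add(-8, 104), 2)), -1)) = Mul(-491588, Pow(Mul(2, Pow(96, 2)), -1)) = Mul(-491588, Pow(Mul(2, 9216), -1)) = Mul(-491588, Pow(18432, -1)) = Mul(-491588, Rational(1, 18432)) = Rational(-122897, 4608)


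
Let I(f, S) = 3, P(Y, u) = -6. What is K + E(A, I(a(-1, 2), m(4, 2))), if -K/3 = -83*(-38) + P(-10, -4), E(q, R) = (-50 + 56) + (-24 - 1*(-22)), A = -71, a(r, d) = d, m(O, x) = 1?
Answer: -9440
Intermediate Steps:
E(q, R) = 4 (E(q, R) = 6 + (-24 + 22) = 6 - 2 = 4)
K = -9444 (K = -3*(-83*(-38) - 6) = -3*(3154 - 6) = -3*3148 = -9444)
K + E(A, I(a(-1, 2), m(4, 2))) = -9444 + 4 = -9440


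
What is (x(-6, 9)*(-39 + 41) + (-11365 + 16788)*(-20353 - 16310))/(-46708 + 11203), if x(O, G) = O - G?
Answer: 66274493/11835 ≈ 5599.9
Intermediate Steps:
(x(-6, 9)*(-39 + 41) + (-11365 + 16788)*(-20353 - 16310))/(-46708 + 11203) = ((-6 - 1*9)*(-39 + 41) + (-11365 + 16788)*(-20353 - 16310))/(-46708 + 11203) = ((-6 - 9)*2 + 5423*(-36663))/(-35505) = (-15*2 - 198823449)*(-1/35505) = (-30 - 198823449)*(-1/35505) = -198823479*(-1/35505) = 66274493/11835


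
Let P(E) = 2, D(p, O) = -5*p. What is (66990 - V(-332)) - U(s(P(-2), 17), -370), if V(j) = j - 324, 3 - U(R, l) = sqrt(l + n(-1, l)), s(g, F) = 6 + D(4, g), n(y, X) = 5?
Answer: 67643 + I*sqrt(365) ≈ 67643.0 + 19.105*I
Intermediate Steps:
s(g, F) = -14 (s(g, F) = 6 - 5*4 = 6 - 20 = -14)
U(R, l) = 3 - sqrt(5 + l) (U(R, l) = 3 - sqrt(l + 5) = 3 - sqrt(5 + l))
V(j) = -324 + j
(66990 - V(-332)) - U(s(P(-2), 17), -370) = (66990 - (-324 - 332)) - (3 - sqrt(5 - 370)) = (66990 - 1*(-656)) - (3 - sqrt(-365)) = (66990 + 656) - (3 - I*sqrt(365)) = 67646 - (3 - I*sqrt(365)) = 67646 + (-3 + I*sqrt(365)) = 67643 + I*sqrt(365)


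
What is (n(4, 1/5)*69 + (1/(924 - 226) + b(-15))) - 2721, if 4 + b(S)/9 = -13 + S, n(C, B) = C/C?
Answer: -2052119/698 ≈ -2940.0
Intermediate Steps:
n(C, B) = 1
b(S) = -153 + 9*S (b(S) = -36 + 9*(-13 + S) = -36 + (-117 + 9*S) = -153 + 9*S)
(n(4, 1/5)*69 + (1/(924 - 226) + b(-15))) - 2721 = (1*69 + (1/(924 - 226) + (-153 + 9*(-15)))) - 2721 = (69 + (1/698 + (-153 - 135))) - 2721 = (69 + (1/698 - 288)) - 2721 = (69 - 201023/698) - 2721 = -152861/698 - 2721 = -2052119/698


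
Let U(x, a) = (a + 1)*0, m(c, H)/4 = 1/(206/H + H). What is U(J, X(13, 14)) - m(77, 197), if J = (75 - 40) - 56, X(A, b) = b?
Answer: -788/39015 ≈ -0.020197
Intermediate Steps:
J = -21 (J = 35 - 56 = -21)
m(c, H) = 4/(H + 206/H) (m(c, H) = 4/(206/H + H) = 4/(H + 206/H))
U(x, a) = 0 (U(x, a) = (1 + a)*0 = 0)
U(J, X(13, 14)) - m(77, 197) = 0 - 4*197/(206 + 197**2) = 0 - 4*197/(206 + 38809) = 0 - 4*197/39015 = 0 - 1*788/39015 = 0 - 788/39015 = -788/39015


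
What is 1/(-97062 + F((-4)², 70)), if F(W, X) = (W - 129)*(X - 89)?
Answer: -1/94915 ≈ -1.0536e-5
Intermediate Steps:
F(W, X) = (-129 + W)*(-89 + X)
1/(-97062 + F((-4)², 70)) = 1/(-97062 + (11481 - 129*70 - 89*(-4)² + (-4)²*70)) = 1/(-97062 + (11481 - 9030 - 89*16 + 16*70)) = 1/(-97062 + (11481 - 9030 - 1424 + 1120)) = 1/(-97062 + 2147) = 1/(-94915) = -1/94915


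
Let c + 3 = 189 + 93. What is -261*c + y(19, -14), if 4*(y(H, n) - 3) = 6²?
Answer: -72807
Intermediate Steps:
c = 279 (c = -3 + (189 + 93) = -3 + 282 = 279)
y(H, n) = 12 (y(H, n) = 3 + (¼)*6² = 3 + (¼)*36 = 3 + 9 = 12)
-261*c + y(19, -14) = -261*279 + 12 = -72819 + 12 = -72807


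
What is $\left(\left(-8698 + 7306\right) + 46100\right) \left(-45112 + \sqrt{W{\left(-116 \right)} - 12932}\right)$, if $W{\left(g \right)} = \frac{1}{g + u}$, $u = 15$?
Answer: $-2016867296 + \frac{44708 i \sqrt{131919433}}{101} \approx -2.0169 \cdot 10^{9} + 5.0842 \cdot 10^{6} i$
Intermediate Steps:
$W{\left(g \right)} = \frac{1}{15 + g}$ ($W{\left(g \right)} = \frac{1}{g + 15} = \frac{1}{15 + g}$)
$\left(\left(-8698 + 7306\right) + 46100\right) \left(-45112 + \sqrt{W{\left(-116 \right)} - 12932}\right) = \left(\left(-8698 + 7306\right) + 46100\right) \left(-45112 + \sqrt{\frac{1}{15 - 116} - 12932}\right) = \left(-1392 + 46100\right) \left(-45112 + \sqrt{\frac{1}{-101} - 12932}\right) = 44708 \left(-45112 + \sqrt{- \frac{1}{101} - 12932}\right) = 44708 \left(-45112 + \sqrt{- \frac{1306133}{101}}\right) = 44708 \left(-45112 + \frac{i \sqrt{131919433}}{101}\right) = -2016867296 + \frac{44708 i \sqrt{131919433}}{101}$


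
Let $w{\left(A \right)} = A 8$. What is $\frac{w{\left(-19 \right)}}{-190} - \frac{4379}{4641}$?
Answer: $- \frac{3331}{23205} \approx -0.14355$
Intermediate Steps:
$w{\left(A \right)} = 8 A$
$\frac{w{\left(-19 \right)}}{-190} - \frac{4379}{4641} = \frac{8 \left(-19\right)}{-190} - \frac{4379}{4641} = \left(-152\right) \left(- \frac{1}{190}\right) - \frac{4379}{4641} = \frac{4}{5} - \frac{4379}{4641} = - \frac{3331}{23205}$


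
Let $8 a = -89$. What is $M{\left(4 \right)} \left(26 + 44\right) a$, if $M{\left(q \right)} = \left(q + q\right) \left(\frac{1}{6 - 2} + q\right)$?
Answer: $- \frac{52955}{2} \approx -26478.0$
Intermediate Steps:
$a = - \frac{89}{8}$ ($a = \frac{1}{8} \left(-89\right) = - \frac{89}{8} \approx -11.125$)
$M{\left(q \right)} = 2 q \left(\frac{1}{4} + q\right)$
$M{\left(4 \right)} \left(26 + 44\right) a = \frac{1}{2} \cdot 4 \left(1 + 4 \cdot 4\right) \left(26 + 44\right) \left(- \frac{89}{8}\right) = \frac{1}{2} \cdot 4 \left(1 + 16\right) 70 \left(- \frac{89}{8}\right) = \frac{1}{2} \cdot 4 \cdot 17 \cdot 70 \left(- \frac{89}{8}\right) = 34 \cdot 70 \left(- \frac{89}{8}\right) = 2380 \left(- \frac{89}{8}\right) = - \frac{52955}{2}$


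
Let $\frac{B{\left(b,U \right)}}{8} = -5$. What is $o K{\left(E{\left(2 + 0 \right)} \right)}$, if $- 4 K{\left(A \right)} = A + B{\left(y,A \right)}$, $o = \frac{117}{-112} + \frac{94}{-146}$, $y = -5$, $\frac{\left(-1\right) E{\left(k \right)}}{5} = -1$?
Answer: $- \frac{69025}{4672} \approx -14.774$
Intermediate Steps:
$E{\left(k \right)} = 5$ ($E{\left(k \right)} = \left(-5\right) \left(-1\right) = 5$)
$B{\left(b,U \right)} = -40$ ($B{\left(b,U \right)} = 8 \left(-5\right) = -40$)
$o = - \frac{13805}{8176}$ ($o = 117 \left(- \frac{1}{112}\right) + 94 \left(- \frac{1}{146}\right) = - \frac{117}{112} - \frac{47}{73} = - \frac{13805}{8176} \approx -1.6885$)
$K{\left(A \right)} = 10 - \frac{A}{4}$ ($K{\left(A \right)} = - \frac{A - 40}{4} = - \frac{-40 + A}{4} = 10 - \frac{A}{4}$)
$o K{\left(E{\left(2 + 0 \right)} \right)} = - \frac{13805 \left(10 - \frac{5}{4}\right)}{8176} = \left(- \frac{13805}{8176}\right) \frac{35}{4} = - \frac{69025}{4672}$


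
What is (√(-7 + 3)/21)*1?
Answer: 2*I/21 ≈ 0.095238*I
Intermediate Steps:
(√(-7 + 3)/21)*1 = (√(-4)/21)*1 = ((2*I)/21)*1 = (2*I/21)*1 = 2*I/21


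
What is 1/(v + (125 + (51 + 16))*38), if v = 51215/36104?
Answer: 36104/263465999 ≈ 0.00013703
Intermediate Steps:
v = 51215/36104 (v = 51215*(1/36104) = 51215/36104 ≈ 1.4185)
1/(v + (125 + (51 + 16))*38) = 1/(51215/36104 + (125 + (51 + 16))*38) = 1/(51215/36104 + (125 + 67)*38) = 1/(51215/36104 + 192*38) = 1/(51215/36104 + 7296) = 1/(263465999/36104) = 36104/263465999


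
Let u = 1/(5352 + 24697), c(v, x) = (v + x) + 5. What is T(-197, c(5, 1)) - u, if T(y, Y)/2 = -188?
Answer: -11298425/30049 ≈ -376.00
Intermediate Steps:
c(v, x) = 5 + v + x
u = 1/30049 ≈ 3.3279e-5
T(y, Y) = -376 (T(y, Y) = 2*(-188) = -376)
T(-197, c(5, 1)) - u = -376 - 1*1/30049 = -376 - 1/30049 = -11298425/30049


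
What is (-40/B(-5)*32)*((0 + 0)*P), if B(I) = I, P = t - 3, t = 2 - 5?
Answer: 0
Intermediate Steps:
t = -3
P = -6 (P = -3 - 3 = -6)
(-40/B(-5)*32)*((0 + 0)*P) = (-40/(-5)*32)*((0 + 0)*(-6)) = (-40*(-1/5)*32)*(0*(-6)) = (8*32)*0 = 256*0 = 0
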